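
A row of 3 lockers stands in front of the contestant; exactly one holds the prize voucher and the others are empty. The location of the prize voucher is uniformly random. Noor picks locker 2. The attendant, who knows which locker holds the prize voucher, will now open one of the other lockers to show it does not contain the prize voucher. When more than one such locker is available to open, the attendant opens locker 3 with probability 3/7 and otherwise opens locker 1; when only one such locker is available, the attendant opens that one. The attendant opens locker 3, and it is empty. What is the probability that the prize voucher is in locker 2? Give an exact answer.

3/10

Consider each possible location of the prize voucher in turn.
If it is in locker 1 (prior 1/3): only locker 3 is available, probability 1; weight (1/3)·1 = 1/3.
If it is in locker 2 (prior 1/3): locker 3 is available, opened with probability 3/7; weight (1/3)·(3/7) = 1/7.
If it is in locker 3 (prior 1/3): the attendant opened locker 3, so this case is ruled out; weight (1/3)·0 = 0.
The weights sum to 10/21.
So P(the prize voucher in locker 2 | the attendant opened locker 3) = (1/7) / (10/21) = 3/10.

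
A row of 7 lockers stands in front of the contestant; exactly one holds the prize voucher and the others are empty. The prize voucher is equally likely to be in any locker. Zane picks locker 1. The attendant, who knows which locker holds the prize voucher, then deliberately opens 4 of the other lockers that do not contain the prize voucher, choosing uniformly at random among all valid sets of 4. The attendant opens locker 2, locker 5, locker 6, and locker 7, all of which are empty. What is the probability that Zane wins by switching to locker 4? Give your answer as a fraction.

Apply Bayes' rule, conditioning on where the prize voucher actually is.
If it is in locker 1 (prior 1/7): the attendant has 15 equally likely choices, so probability 1/15; weight (1/7)·(1/15) = 1/105.
If it is in any of lockers 2, 5, 6, and 7 (prior 1/7 each): that locker was opened and seen not to hold the prize — ruled out; weight (1/7)·0 = 0 each.
If it is in either of lockers 3 and 4 (prior 1/7 each): the attendant has 5 equally likely choices, so probability 1/5; weight (1/7)·(1/5) = 1/35 each.
The weights sum to 1/15.
So P(the prize voucher in locker 4 | the attendant opened locker 2, locker 5, locker 6, and locker 7) = (1/35) / (1/15) = 3/7.

3/7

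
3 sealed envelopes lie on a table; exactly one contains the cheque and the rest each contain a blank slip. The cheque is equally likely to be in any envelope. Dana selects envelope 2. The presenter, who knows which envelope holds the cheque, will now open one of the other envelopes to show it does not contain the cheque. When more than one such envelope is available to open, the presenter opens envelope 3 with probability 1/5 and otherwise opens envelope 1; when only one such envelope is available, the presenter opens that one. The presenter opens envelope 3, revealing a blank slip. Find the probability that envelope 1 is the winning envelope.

Consider each possible location of the cheque in turn.
If it is in envelope 1 (prior 1/3): only envelope 3 is available, probability 1; weight (1/3)·1 = 1/3.
If it is in envelope 2 (prior 1/3): envelope 3 is available, opened with probability 1/5; weight (1/3)·(1/5) = 1/15.
If it is in envelope 3 (prior 1/3): the presenter opened envelope 3, so this case is ruled out; weight (1/3)·0 = 0.
The weights sum to 2/5.
So P(the cheque in envelope 1 | the presenter opened envelope 3) = (1/3) / (2/5) = 5/6.

5/6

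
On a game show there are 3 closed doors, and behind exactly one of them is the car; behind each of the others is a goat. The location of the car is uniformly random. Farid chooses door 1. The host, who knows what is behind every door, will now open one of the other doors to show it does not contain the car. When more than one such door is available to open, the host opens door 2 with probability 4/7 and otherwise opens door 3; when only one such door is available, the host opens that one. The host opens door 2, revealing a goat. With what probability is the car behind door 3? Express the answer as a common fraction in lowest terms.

7/11

Apply Bayes' rule, conditioning on where the car actually is.
If it is behind door 1 (prior 1/3): door 2 is available, opened with probability 4/7; weight (1/3)·(4/7) = 4/21.
If it is behind door 2 (prior 1/3): the host opened door 2, so this case is ruled out; weight (1/3)·0 = 0.
If it is behind door 3 (prior 1/3): only door 2 is available, probability 1; weight (1/3)·1 = 1/3.
The weights sum to 11/21.
So P(the car behind door 3 | the host opened door 2) = (1/3) / (11/21) = 7/11.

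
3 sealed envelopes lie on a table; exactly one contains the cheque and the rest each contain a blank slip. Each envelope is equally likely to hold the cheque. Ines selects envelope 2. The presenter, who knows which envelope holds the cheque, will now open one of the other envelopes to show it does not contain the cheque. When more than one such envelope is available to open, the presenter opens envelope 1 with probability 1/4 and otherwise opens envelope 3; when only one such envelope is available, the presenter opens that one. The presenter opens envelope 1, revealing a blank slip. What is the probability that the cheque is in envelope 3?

4/5

Consider each possible location of the cheque in turn.
If it is in envelope 1 (prior 1/3): the presenter opened envelope 1, so this case is ruled out; weight (1/3)·0 = 0.
If it is in envelope 2 (prior 1/3): envelope 1 is available, opened with probability 1/4; weight (1/3)·(1/4) = 1/12.
If it is in envelope 3 (prior 1/3): only envelope 1 is available, probability 1; weight (1/3)·1 = 1/3.
The weights sum to 5/12.
So P(the cheque in envelope 3 | the presenter opened envelope 1) = (1/3) / (5/12) = 4/5.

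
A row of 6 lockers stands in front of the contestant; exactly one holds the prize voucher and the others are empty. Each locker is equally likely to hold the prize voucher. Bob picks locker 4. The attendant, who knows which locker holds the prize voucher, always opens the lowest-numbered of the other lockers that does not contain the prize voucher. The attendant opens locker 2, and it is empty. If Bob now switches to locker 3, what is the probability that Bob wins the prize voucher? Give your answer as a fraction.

Apply Bayes' rule, conditioning on where the prize voucher actually is.
If it is in locker 1 (prior 1/6): locker 2 is the lowest-numbered option available, probability 1; weight (1/6)·1 = 1/6.
If it is in locker 2 (prior 1/6): the attendant opened locker 2, so this case is ruled out; weight (1/6)·0 = 0.
If it is in any of lockers 3, 4, 5, and 6 (prior 1/6 each): the attendant would have opened locker 1 instead, probability 0; weight (1/6)·0 = 0 each.
The weights sum to 1/6.
So P(the prize voucher in locker 3 | the attendant opened locker 2) = 0 / (1/6) = 0.

0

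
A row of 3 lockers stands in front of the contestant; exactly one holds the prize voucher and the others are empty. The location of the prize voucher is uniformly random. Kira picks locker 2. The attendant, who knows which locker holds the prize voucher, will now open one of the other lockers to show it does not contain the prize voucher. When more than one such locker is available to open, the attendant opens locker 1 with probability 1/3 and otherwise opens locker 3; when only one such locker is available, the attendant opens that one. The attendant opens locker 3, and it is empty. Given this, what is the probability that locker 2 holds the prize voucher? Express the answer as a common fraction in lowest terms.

2/5

Consider each possible location of the prize voucher in turn.
If it is in locker 1 (prior 1/3): only locker 3 is available, probability 1; weight (1/3)·1 = 1/3.
If it is in locker 2 (prior 1/3): locker 1 is available but not opened, probability 2/3; weight (1/3)·(2/3) = 2/9.
If it is in locker 3 (prior 1/3): the attendant opened locker 3, so this case is ruled out; weight (1/3)·0 = 0.
The weights sum to 5/9.
So P(the prize voucher in locker 2 | the attendant opened locker 3) = (2/9) / (5/9) = 2/5.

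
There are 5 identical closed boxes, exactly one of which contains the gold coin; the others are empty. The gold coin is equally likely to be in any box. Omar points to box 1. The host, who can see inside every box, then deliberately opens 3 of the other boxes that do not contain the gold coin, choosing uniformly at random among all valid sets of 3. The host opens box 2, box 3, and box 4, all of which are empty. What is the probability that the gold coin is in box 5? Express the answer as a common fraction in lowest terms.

Apply Bayes' rule, conditioning on where the gold coin actually is.
If it is in box 1 (prior 1/5): the host has 4 equally likely choices, so probability 1/4; weight (1/5)·(1/4) = 1/20.
If it is in any of boxes 2, 3, and 4 (prior 1/5 each): that box was opened and seen not to hold the prize — ruled out; weight (1/5)·0 = 0 each.
If it is in box 5 (prior 1/5): the host has no choice, probability 1; weight (1/5)·1 = 1/5.
The weights sum to 1/4.
So P(the gold coin in box 5 | the host opened box 2, box 3, and box 4) = (1/5) / (1/4) = 4/5.

4/5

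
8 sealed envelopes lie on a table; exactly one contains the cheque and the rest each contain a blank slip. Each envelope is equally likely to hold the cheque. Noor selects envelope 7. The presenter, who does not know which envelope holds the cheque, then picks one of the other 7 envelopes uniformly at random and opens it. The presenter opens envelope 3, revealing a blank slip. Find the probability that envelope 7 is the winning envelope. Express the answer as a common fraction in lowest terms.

1/7

Because the presenter chose which envelope to open without knowing where the cheque is, the choice is independent of the prize location. Learning that envelope 3 does not hold the cheque simply rules out that one location and leaves the remaining 7 envelopes still equally likely by symmetry.
So P(the cheque in envelope 7) = 1/7.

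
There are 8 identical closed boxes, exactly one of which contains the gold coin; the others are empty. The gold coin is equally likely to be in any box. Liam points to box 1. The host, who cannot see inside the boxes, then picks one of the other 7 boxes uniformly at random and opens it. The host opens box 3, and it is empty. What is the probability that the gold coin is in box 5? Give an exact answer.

Consider each possible location of the gold coin in turn.
If it is in any of boxes 1, 2, 4, 5, 6, 7, and 8 (prior 1/8 each): the host picks box 3 with probability 1/7 regardless, and it is not the prize; weight (1/8)·(1/7) = 1/56 each.
If it is in box 3 (prior 1/8): the host opened box 3, so this case is ruled out; weight (1/8)·0 = 0.
The weights sum to 1/8.
So P(the gold coin in box 5 | the host opened box 3) = (1/56) / (1/8) = 1/7.

1/7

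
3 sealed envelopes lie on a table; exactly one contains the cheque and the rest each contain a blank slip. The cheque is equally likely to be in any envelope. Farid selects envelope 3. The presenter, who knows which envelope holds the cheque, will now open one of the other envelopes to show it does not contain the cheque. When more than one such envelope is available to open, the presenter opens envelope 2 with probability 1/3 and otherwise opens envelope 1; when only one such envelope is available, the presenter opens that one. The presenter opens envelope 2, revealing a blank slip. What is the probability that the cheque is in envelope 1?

3/4

Apply Bayes' rule, conditioning on where the cheque actually is.
If it is in envelope 1 (prior 1/3): only envelope 2 is available, probability 1; weight (1/3)·1 = 1/3.
If it is in envelope 2 (prior 1/3): the presenter opened envelope 2, so this case is ruled out; weight (1/3)·0 = 0.
If it is in envelope 3 (prior 1/3): envelope 2 is available, opened with probability 1/3; weight (1/3)·(1/3) = 1/9.
The weights sum to 4/9.
So P(the cheque in envelope 1 | the presenter opened envelope 2) = (1/3) / (4/9) = 3/4.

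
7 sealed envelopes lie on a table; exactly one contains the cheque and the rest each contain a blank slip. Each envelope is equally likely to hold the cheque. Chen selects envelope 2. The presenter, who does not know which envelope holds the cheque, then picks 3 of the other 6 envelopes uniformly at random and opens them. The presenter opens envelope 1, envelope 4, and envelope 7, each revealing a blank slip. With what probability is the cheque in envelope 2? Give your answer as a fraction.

1/4

Apply Bayes' rule, conditioning on where the cheque actually is.
If it is in any of envelopes 1, 4, and 7 (prior 1/7 each): that envelope was opened and seen not to hold the prize — ruled out; weight (1/7)·0 = 0 each.
If it is in any of envelopes 2, 3, 5, and 6 (prior 1/7 each): the presenter picks exactly this set with probability 1/20 regardless, and none is the prize; weight (1/7)·(1/20) = 1/140 each.
The weights sum to 1/35.
So P(the cheque in envelope 2 | the presenter opened envelope 1, envelope 4, and envelope 7) = (1/140) / (1/35) = 1/4.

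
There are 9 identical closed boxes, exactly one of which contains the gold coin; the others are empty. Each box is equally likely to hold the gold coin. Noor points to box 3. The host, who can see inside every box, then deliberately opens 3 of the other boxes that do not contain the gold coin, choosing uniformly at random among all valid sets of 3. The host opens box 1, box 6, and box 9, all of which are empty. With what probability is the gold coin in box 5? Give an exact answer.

Apply Bayes' rule, conditioning on where the gold coin actually is.
If it is in any of boxes 1, 6, and 9 (prior 1/9 each): that box was opened and seen not to hold the prize — ruled out; weight (1/9)·0 = 0 each.
If it is in any of boxes 2, 4, 5, 7, and 8 (prior 1/9 each): the host has 35 equally likely choices, so probability 1/35; weight (1/9)·(1/35) = 1/315 each.
If it is in box 3 (prior 1/9): the host has 56 equally likely choices, so probability 1/56; weight (1/9)·(1/56) = 1/504.
The weights sum to 1/56.
So P(the gold coin in box 5 | the host opened box 1, box 6, and box 9) = (1/315) / (1/56) = 8/45.

8/45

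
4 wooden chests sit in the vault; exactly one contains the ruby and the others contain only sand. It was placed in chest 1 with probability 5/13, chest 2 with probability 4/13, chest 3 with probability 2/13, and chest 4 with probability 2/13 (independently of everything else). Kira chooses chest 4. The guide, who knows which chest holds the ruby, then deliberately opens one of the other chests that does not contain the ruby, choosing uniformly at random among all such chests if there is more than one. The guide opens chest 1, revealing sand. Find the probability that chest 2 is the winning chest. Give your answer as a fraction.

6/11

Consider each possible location of the ruby in turn.
If it is in chest 1 (prior 5/13): the guide opened chest 1, so this case is ruled out; weight (5/13)·0 = 0.
If it is in chest 2 (prior 4/13): the guide has 2 equally likely choices, so probability 1/2; weight (4/13)·(1/2) = 2/13.
If it is in chest 3 (prior 2/13): the guide has 2 equally likely choices, so probability 1/2; weight (2/13)·(1/2) = 1/13.
If it is in chest 4 (prior 2/13): the guide has 3 equally likely choices, so probability 1/3; weight (2/13)·(1/3) = 2/39.
The weights sum to 11/39.
So P(the ruby in chest 2 | the guide opened chest 1) = (2/13) / (11/39) = 6/11.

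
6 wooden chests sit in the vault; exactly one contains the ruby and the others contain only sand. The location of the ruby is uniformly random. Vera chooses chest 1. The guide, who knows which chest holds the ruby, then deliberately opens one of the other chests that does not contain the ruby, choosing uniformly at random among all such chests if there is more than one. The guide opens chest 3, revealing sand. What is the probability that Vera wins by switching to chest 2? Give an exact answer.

Condition on the true location of the ruby.
If it is in chest 1 (prior 1/6): the guide has 5 equally likely choices, so probability 1/5; weight (1/6)·(1/5) = 1/30.
If it is in any of chests 2, 4, 5, and 6 (prior 1/6 each): the guide has 4 equally likely choices, so probability 1/4; weight (1/6)·(1/4) = 1/24 each.
If it is in chest 3 (prior 1/6): the guide opened chest 3, so this case is ruled out; weight (1/6)·0 = 0.
The weights sum to 1/5.
So P(the ruby in chest 2 | the guide opened chest 3) = (1/24) / (1/5) = 5/24.

5/24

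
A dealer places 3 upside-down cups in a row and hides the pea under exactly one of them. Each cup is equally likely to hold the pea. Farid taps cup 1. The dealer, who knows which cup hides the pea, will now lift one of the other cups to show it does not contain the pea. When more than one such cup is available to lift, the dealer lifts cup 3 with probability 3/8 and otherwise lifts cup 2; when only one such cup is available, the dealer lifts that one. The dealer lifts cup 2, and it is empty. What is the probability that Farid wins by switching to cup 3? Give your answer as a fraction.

Apply Bayes' rule, conditioning on where the pea actually is.
If it is under cup 1 (prior 1/3): cup 3 is available but not opened, probability 5/8; weight (1/3)·(5/8) = 5/24.
If it is under cup 2 (prior 1/3): the dealer opened cup 2, so this case is ruled out; weight (1/3)·0 = 0.
If it is under cup 3 (prior 1/3): only cup 2 is available, probability 1; weight (1/3)·1 = 1/3.
The weights sum to 13/24.
So P(the pea under cup 3 | the dealer opened cup 2) = (1/3) / (13/24) = 8/13.

8/13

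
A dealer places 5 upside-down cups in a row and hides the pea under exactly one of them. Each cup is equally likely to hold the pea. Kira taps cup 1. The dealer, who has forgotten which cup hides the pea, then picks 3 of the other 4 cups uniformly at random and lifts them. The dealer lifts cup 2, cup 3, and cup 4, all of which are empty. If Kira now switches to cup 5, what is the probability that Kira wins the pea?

Consider each possible location of the pea in turn.
If it is under either of cups 1 and 5 (prior 1/5 each): the dealer picks exactly this set with probability 1/4 regardless, and none is the prize; weight (1/5)·(1/4) = 1/20 each.
If it is under any of cups 2, 3, and 4 (prior 1/5 each): that cup was opened and seen not to hold the prize — ruled out; weight (1/5)·0 = 0 each.
The weights sum to 1/10.
So P(the pea under cup 5 | the dealer opened cup 2, cup 3, and cup 4) = (1/20) / (1/10) = 1/2.

1/2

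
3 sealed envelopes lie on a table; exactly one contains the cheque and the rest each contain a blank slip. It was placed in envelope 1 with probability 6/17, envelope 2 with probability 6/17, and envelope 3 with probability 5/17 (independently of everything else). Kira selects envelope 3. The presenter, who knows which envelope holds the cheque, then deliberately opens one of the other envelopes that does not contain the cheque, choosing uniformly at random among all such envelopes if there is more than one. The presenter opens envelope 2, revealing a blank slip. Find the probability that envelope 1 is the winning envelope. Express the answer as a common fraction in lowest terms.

12/17

Consider each possible location of the cheque in turn.
If it is in envelope 1 (prior 6/17): the presenter has no choice, probability 1; weight (6/17)·1 = 6/17.
If it is in envelope 2 (prior 6/17): the presenter opened envelope 2, so this case is ruled out; weight (6/17)·0 = 0.
If it is in envelope 3 (prior 5/17): the presenter has 2 equally likely choices, so probability 1/2; weight (5/17)·(1/2) = 5/34.
The weights sum to 1/2.
So P(the cheque in envelope 1 | the presenter opened envelope 2) = (6/17) / (1/2) = 12/17.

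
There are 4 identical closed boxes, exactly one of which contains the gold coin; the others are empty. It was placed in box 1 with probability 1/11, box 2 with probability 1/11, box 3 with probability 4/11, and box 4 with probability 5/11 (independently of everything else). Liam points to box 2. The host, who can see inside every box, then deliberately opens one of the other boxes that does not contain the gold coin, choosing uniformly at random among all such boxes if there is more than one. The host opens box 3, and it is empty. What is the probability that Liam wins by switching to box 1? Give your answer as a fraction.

Consider each possible location of the gold coin in turn.
If it is in box 1 (prior 1/11): the host has 2 equally likely choices, so probability 1/2; weight (1/11)·(1/2) = 1/22.
If it is in box 2 (prior 1/11): the host has 3 equally likely choices, so probability 1/3; weight (1/11)·(1/3) = 1/33.
If it is in box 3 (prior 4/11): the host opened box 3, so this case is ruled out; weight (4/11)·0 = 0.
If it is in box 4 (prior 5/11): the host has 2 equally likely choices, so probability 1/2; weight (5/11)·(1/2) = 5/22.
The weights sum to 10/33.
So P(the gold coin in box 1 | the host opened box 3) = (1/22) / (10/33) = 3/20.

3/20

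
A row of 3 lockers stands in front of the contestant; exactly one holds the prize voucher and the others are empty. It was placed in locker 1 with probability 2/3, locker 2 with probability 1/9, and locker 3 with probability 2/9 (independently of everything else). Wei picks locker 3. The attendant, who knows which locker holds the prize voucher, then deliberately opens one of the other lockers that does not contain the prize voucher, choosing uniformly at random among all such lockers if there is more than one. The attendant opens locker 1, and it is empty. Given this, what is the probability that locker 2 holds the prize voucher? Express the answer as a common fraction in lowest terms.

Apply Bayes' rule, conditioning on where the prize voucher actually is.
If it is in locker 1 (prior 2/3): the attendant opened locker 1, so this case is ruled out; weight (2/3)·0 = 0.
If it is in locker 2 (prior 1/9): the attendant has no choice, probability 1; weight (1/9)·1 = 1/9.
If it is in locker 3 (prior 2/9): the attendant has 2 equally likely choices, so probability 1/2; weight (2/9)·(1/2) = 1/9.
The weights sum to 2/9.
So P(the prize voucher in locker 2 | the attendant opened locker 1) = (1/9) / (2/9) = 1/2.

1/2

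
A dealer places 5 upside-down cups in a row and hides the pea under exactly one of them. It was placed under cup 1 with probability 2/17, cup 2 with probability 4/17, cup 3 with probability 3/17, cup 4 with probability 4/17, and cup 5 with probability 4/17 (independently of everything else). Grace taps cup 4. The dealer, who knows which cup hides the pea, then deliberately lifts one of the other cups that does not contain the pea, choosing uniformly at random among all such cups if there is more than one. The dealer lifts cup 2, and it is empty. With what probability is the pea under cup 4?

1/4

Condition on the true location of the pea.
If it is under cup 1 (prior 2/17): the dealer has 3 equally likely choices, so probability 1/3; weight (2/17)·(1/3) = 2/51.
If it is under cup 2 (prior 4/17): the dealer opened cup 2, so this case is ruled out; weight (4/17)·0 = 0.
If it is under cup 3 (prior 3/17): the dealer has 3 equally likely choices, so probability 1/3; weight (3/17)·(1/3) = 1/17.
If it is under cup 4 (prior 4/17): the dealer has 4 equally likely choices, so probability 1/4; weight (4/17)·(1/4) = 1/17.
If it is under cup 5 (prior 4/17): the dealer has 3 equally likely choices, so probability 1/3; weight (4/17)·(1/3) = 4/51.
The weights sum to 4/17.
So P(the pea under cup 4 | the dealer opened cup 2) = (1/17) / (4/17) = 1/4.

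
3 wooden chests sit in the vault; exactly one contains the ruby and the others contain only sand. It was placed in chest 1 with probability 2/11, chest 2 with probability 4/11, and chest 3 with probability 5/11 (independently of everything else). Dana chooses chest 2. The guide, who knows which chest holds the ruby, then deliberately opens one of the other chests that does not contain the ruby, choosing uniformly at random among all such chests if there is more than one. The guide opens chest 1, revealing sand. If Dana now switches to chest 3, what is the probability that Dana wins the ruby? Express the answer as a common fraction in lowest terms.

Condition on the true location of the ruby.
If it is in chest 1 (prior 2/11): the guide opened chest 1, so this case is ruled out; weight (2/11)·0 = 0.
If it is in chest 2 (prior 4/11): the guide has 2 equally likely choices, so probability 1/2; weight (4/11)·(1/2) = 2/11.
If it is in chest 3 (prior 5/11): the guide has no choice, probability 1; weight (5/11)·1 = 5/11.
The weights sum to 7/11.
So P(the ruby in chest 3 | the guide opened chest 1) = (5/11) / (7/11) = 5/7.

5/7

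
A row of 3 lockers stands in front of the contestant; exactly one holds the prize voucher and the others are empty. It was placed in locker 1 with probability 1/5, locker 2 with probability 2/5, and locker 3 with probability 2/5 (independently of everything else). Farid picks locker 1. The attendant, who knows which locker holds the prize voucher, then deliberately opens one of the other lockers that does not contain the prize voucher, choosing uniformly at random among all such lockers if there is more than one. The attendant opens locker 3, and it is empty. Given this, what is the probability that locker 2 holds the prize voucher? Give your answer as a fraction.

Consider each possible location of the prize voucher in turn.
If it is in locker 1 (prior 1/5): the attendant has 2 equally likely choices, so probability 1/2; weight (1/5)·(1/2) = 1/10.
If it is in locker 2 (prior 2/5): the attendant has no choice, probability 1; weight (2/5)·1 = 2/5.
If it is in locker 3 (prior 2/5): the attendant opened locker 3, so this case is ruled out; weight (2/5)·0 = 0.
The weights sum to 1/2.
So P(the prize voucher in locker 2 | the attendant opened locker 3) = (2/5) / (1/2) = 4/5.

4/5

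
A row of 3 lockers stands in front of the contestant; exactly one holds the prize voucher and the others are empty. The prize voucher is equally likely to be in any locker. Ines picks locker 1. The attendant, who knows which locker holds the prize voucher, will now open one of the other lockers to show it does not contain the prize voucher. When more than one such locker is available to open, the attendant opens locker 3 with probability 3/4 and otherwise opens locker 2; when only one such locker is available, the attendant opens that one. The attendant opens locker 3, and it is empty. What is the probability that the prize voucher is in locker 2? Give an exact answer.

4/7

Apply Bayes' rule, conditioning on where the prize voucher actually is.
If it is in locker 1 (prior 1/3): locker 3 is available, opened with probability 3/4; weight (1/3)·(3/4) = 1/4.
If it is in locker 2 (prior 1/3): only locker 3 is available, probability 1; weight (1/3)·1 = 1/3.
If it is in locker 3 (prior 1/3): the attendant opened locker 3, so this case is ruled out; weight (1/3)·0 = 0.
The weights sum to 7/12.
So P(the prize voucher in locker 2 | the attendant opened locker 3) = (1/3) / (7/12) = 4/7.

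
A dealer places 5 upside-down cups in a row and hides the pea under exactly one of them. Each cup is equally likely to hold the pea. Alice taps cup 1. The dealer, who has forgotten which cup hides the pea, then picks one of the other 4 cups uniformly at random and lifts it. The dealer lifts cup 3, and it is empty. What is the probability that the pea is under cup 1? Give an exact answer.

1/4

Apply Bayes' rule, conditioning on where the pea actually is.
If it is under any of cups 1, 2, 4, and 5 (prior 1/5 each): the dealer picks cup 3 with probability 1/4 regardless, and it is not the prize; weight (1/5)·(1/4) = 1/20 each.
If it is under cup 3 (prior 1/5): the dealer opened cup 3, so this case is ruled out; weight (1/5)·0 = 0.
The weights sum to 1/5.
So P(the pea under cup 1 | the dealer opened cup 3) = (1/20) / (1/5) = 1/4.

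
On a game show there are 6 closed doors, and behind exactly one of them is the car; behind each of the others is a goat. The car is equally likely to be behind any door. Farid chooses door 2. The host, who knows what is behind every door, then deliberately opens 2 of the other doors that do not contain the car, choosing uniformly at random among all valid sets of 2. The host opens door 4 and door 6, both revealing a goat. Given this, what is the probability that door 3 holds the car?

Apply Bayes' rule, conditioning on where the car actually is.
If it is behind any of doors 1, 3, and 5 (prior 1/6 each): the host has 6 equally likely choices, so probability 1/6; weight (1/6)·(1/6) = 1/36 each.
If it is behind door 2 (prior 1/6): the host has 10 equally likely choices, so probability 1/10; weight (1/6)·(1/10) = 1/60.
If it is behind either of doors 4 and 6 (prior 1/6 each): that door was opened and seen not to hold the prize — ruled out; weight (1/6)·0 = 0 each.
The weights sum to 1/10.
So P(the car behind door 3 | the host opened door 4 and door 6) = (1/36) / (1/10) = 5/18.

5/18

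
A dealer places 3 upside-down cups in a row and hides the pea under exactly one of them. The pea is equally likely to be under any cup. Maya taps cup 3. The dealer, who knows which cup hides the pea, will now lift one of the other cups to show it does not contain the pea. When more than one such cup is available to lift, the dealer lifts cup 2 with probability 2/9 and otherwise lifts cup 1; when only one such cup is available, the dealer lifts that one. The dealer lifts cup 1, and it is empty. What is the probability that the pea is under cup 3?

7/16

Consider each possible location of the pea in turn.
If it is under cup 1 (prior 1/3): the dealer opened cup 1, so this case is ruled out; weight (1/3)·0 = 0.
If it is under cup 2 (prior 1/3): only cup 1 is available, probability 1; weight (1/3)·1 = 1/3.
If it is under cup 3 (prior 1/3): cup 2 is available but not opened, probability 7/9; weight (1/3)·(7/9) = 7/27.
The weights sum to 16/27.
So P(the pea under cup 3 | the dealer opened cup 1) = (7/27) / (16/27) = 7/16.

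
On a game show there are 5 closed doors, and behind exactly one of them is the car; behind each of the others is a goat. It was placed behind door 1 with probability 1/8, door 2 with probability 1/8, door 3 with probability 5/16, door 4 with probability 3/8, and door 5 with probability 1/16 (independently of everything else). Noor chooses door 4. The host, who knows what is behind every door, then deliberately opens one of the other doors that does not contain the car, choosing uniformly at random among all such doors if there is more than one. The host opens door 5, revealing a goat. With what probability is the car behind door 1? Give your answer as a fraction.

4/27

Condition on the true location of the car.
If it is behind either of doors 1 and 2 (prior 1/8 each): the host has 3 equally likely choices, so probability 1/3; weight (1/8)·(1/3) = 1/24 each.
If it is behind door 3 (prior 5/16): the host has 3 equally likely choices, so probability 1/3; weight (5/16)·(1/3) = 5/48.
If it is behind door 4 (prior 3/8): the host has 4 equally likely choices, so probability 1/4; weight (3/8)·(1/4) = 3/32.
If it is behind door 5 (prior 1/16): the host opened door 5, so this case is ruled out; weight (1/16)·0 = 0.
The weights sum to 9/32.
So P(the car behind door 1 | the host opened door 5) = (1/24) / (9/32) = 4/27.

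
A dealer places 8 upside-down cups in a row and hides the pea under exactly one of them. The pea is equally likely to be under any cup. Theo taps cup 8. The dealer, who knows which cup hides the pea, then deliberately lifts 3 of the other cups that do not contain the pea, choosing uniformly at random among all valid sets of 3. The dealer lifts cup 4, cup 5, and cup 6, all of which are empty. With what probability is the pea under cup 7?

Apply Bayes' rule, conditioning on where the pea actually is.
If it is under any of cups 1, 2, 3, and 7 (prior 1/8 each): the dealer has 20 equally likely choices, so probability 1/20; weight (1/8)·(1/20) = 1/160 each.
If it is under any of cups 4, 5, and 6 (prior 1/8 each): that cup was opened and seen not to hold the prize — ruled out; weight (1/8)·0 = 0 each.
If it is under cup 8 (prior 1/8): the dealer has 35 equally likely choices, so probability 1/35; weight (1/8)·(1/35) = 1/280.
The weights sum to 1/35.
So P(the pea under cup 7 | the dealer opened cup 4, cup 5, and cup 6) = (1/160) / (1/35) = 7/32.

7/32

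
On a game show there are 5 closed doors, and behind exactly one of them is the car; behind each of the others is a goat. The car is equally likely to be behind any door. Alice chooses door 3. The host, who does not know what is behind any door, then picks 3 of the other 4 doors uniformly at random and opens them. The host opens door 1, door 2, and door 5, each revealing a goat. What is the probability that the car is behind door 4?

Consider each possible location of the car in turn.
If it is behind any of doors 1, 2, and 5 (prior 1/5 each): that door was opened and seen not to hold the prize — ruled out; weight (1/5)·0 = 0 each.
If it is behind either of doors 3 and 4 (prior 1/5 each): the host picks exactly this set with probability 1/4 regardless, and none is the prize; weight (1/5)·(1/4) = 1/20 each.
The weights sum to 1/10.
So P(the car behind door 4 | the host opened door 1, door 2, and door 5) = (1/20) / (1/10) = 1/2.

1/2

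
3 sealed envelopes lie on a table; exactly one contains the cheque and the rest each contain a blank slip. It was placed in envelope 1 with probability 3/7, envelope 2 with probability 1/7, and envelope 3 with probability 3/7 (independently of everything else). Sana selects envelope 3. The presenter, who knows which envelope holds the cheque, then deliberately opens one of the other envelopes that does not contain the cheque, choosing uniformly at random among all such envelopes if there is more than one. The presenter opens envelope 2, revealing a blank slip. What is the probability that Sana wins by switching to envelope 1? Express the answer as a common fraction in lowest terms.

Consider each possible location of the cheque in turn.
If it is in envelope 1 (prior 3/7): the presenter has no choice, probability 1; weight (3/7)·1 = 3/7.
If it is in envelope 2 (prior 1/7): the presenter opened envelope 2, so this case is ruled out; weight (1/7)·0 = 0.
If it is in envelope 3 (prior 3/7): the presenter has 2 equally likely choices, so probability 1/2; weight (3/7)·(1/2) = 3/14.
The weights sum to 9/14.
So P(the cheque in envelope 1 | the presenter opened envelope 2) = (3/7) / (9/14) = 2/3.

2/3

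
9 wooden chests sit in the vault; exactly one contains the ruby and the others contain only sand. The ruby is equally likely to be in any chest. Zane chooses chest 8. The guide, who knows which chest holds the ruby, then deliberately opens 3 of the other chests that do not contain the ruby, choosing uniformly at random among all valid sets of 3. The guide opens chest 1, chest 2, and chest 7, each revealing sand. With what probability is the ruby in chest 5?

Apply Bayes' rule, conditioning on where the ruby actually is.
If it is in any of chests 1, 2, and 7 (prior 1/9 each): that chest was opened and seen not to hold the prize — ruled out; weight (1/9)·0 = 0 each.
If it is in any of chests 3, 4, 5, 6, and 9 (prior 1/9 each): the guide has 35 equally likely choices, so probability 1/35; weight (1/9)·(1/35) = 1/315 each.
If it is in chest 8 (prior 1/9): the guide has 56 equally likely choices, so probability 1/56; weight (1/9)·(1/56) = 1/504.
The weights sum to 1/56.
So P(the ruby in chest 5 | the guide opened chest 1, chest 2, and chest 7) = (1/315) / (1/56) = 8/45.

8/45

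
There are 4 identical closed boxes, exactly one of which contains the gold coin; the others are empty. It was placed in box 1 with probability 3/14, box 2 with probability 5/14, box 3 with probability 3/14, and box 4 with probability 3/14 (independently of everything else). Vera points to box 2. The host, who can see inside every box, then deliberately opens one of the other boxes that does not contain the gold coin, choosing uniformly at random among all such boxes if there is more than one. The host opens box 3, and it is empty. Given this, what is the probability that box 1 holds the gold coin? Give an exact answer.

9/28

Apply Bayes' rule, conditioning on where the gold coin actually is.
If it is in either of boxes 1 and 4 (prior 3/14 each): the host has 2 equally likely choices, so probability 1/2; weight (3/14)·(1/2) = 3/28 each.
If it is in box 2 (prior 5/14): the host has 3 equally likely choices, so probability 1/3; weight (5/14)·(1/3) = 5/42.
If it is in box 3 (prior 3/14): the host opened box 3, so this case is ruled out; weight (3/14)·0 = 0.
The weights sum to 1/3.
So P(the gold coin in box 1 | the host opened box 3) = (3/28) / (1/3) = 9/28.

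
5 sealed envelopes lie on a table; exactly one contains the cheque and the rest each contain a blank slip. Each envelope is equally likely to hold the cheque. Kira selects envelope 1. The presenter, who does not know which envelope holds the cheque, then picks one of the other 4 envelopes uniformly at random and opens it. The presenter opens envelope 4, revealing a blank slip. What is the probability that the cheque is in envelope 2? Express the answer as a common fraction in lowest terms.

Because the presenter chose which envelope to open without knowing where the cheque is, the choice is independent of the prize location. Learning that envelope 4 does not hold the cheque simply rules out that one location and leaves the remaining 4 envelopes still equally likely by symmetry.
So P(the cheque in envelope 2) = 1/4.

1/4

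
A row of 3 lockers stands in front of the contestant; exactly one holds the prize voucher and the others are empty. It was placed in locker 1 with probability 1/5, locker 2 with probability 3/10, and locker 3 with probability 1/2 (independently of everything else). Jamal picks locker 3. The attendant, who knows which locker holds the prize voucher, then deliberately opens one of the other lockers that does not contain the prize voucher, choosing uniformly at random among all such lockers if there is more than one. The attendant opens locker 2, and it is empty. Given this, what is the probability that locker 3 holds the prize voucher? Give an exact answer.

5/9

Condition on the true location of the prize voucher.
If it is in locker 1 (prior 1/5): the attendant has no choice, probability 1; weight (1/5)·1 = 1/5.
If it is in locker 2 (prior 3/10): the attendant opened locker 2, so this case is ruled out; weight (3/10)·0 = 0.
If it is in locker 3 (prior 1/2): the attendant has 2 equally likely choices, so probability 1/2; weight (1/2)·(1/2) = 1/4.
The weights sum to 9/20.
So P(the prize voucher in locker 3 | the attendant opened locker 2) = (1/4) / (9/20) = 5/9.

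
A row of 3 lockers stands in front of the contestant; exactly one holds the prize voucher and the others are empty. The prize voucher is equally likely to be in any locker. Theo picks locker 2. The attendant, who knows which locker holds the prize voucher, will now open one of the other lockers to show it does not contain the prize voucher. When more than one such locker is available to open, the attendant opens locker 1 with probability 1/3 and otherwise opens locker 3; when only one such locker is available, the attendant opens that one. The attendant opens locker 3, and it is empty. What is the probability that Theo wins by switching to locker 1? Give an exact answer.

3/5

Consider each possible location of the prize voucher in turn.
If it is in locker 1 (prior 1/3): only locker 3 is available, probability 1; weight (1/3)·1 = 1/3.
If it is in locker 2 (prior 1/3): locker 1 is available but not opened, probability 2/3; weight (1/3)·(2/3) = 2/9.
If it is in locker 3 (prior 1/3): the attendant opened locker 3, so this case is ruled out; weight (1/3)·0 = 0.
The weights sum to 5/9.
So P(the prize voucher in locker 1 | the attendant opened locker 3) = (1/3) / (5/9) = 3/5.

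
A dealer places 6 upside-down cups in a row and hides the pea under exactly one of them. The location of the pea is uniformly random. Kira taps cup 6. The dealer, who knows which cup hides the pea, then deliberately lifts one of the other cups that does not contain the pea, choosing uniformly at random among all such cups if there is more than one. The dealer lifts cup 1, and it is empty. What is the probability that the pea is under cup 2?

5/24

Consider each possible location of the pea in turn.
If it is under cup 1 (prior 1/6): the dealer opened cup 1, so this case is ruled out; weight (1/6)·0 = 0.
If it is under any of cups 2, 3, 4, and 5 (prior 1/6 each): the dealer has 4 equally likely choices, so probability 1/4; weight (1/6)·(1/4) = 1/24 each.
If it is under cup 6 (prior 1/6): the dealer has 5 equally likely choices, so probability 1/5; weight (1/6)·(1/5) = 1/30.
The weights sum to 1/5.
So P(the pea under cup 2 | the dealer opened cup 1) = (1/24) / (1/5) = 5/24.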